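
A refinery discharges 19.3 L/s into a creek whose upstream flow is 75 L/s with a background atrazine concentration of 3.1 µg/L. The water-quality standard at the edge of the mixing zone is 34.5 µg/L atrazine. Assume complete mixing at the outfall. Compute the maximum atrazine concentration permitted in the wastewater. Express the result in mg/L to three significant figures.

19.3 L/s = 0.0193 m³/s.
75 L/s = 0.075 m³/s.
3.1 µg/L = 0.0031 mg/L.
34.5 µg/L = 0.0345 mg/L.
Mass balance: 0.0345·0.0943 = 0.0193·Cₑ + 0.075·0.0031.
Cₑ = (0.003253 − 0.0002325) / 0.0193 = 0.1565 mg/L.

0.157 mg/L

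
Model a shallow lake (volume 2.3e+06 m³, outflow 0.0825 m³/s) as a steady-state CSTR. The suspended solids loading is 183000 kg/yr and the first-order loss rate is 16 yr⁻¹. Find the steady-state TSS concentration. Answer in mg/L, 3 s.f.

4.64 mg/L

Outflow Q = 0.0825 m³/s × 3.156e+07 s/yr = 2.604e+06 m³/yr.
Steady-state CSTR mass balance: W = Q·C + k·V·C, so C = W/(Q + kV).
Q + kV = 2.604e+06 + 16·2.3e+06 = 3.94e+07 m³/yr.
C = 183000/3.94e+07 = 0.004644 kg/m³ = 4.644 mg/L.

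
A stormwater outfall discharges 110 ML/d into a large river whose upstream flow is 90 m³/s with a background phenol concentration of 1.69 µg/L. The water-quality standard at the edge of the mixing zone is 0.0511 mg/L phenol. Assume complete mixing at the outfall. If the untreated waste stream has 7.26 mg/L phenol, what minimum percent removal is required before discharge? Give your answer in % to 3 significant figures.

51.2 %

110 ML/d = 1.273 m³/s.
1.69 µg/L = 0.00169 mg/L.
Mass balance: 0.0511·91.27 = 1.273·Cₑ + 90·0.00169.
Cₑ = (4.664 − 0.1521) / 1.273 = 3.544 mg/L.
Required removal = 1 − 3.544/7.26 = 51.19 %.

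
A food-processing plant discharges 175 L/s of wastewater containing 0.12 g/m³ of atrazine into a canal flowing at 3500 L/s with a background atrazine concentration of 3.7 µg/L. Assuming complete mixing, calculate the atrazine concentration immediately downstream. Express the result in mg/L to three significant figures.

0.00924 mg/L

175 L/s = 0.175 m³/s.
3500 L/s = 3.5 m³/s.
3.7 µg/L = 0.0037 mg/L.
By mass balance at complete mixing, C = (0.175·0.12 + 3.5·0.0037) / (0.175 + 3.5) = 0.03395/3.675 = 0.009238 mg/L.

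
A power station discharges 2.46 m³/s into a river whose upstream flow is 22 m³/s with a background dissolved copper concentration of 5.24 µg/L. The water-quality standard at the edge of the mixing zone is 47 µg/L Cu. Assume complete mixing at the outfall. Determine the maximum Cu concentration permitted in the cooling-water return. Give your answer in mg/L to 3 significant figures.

5.24 µg/L = 0.00524 mg/L.
47 µg/L = 0.047 mg/L.
Mass balance: 0.047·24.46 = 2.46·Cₑ + 22·0.00524.
Cₑ = (1.15 − 0.1153) / 2.46 = 0.4205 mg/L.

0.420 mg/L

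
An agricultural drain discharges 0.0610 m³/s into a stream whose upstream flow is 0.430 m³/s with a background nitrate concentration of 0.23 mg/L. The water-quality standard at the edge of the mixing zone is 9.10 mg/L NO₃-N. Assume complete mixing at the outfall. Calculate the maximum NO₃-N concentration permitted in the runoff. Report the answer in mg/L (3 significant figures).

71.6 mg/L

Mass balance: 9.1·0.491 = 0.061·Cₑ + 0.43·0.23.
Cₑ = (4.468 − 0.0989) / 0.061 = 71.63 mg/L.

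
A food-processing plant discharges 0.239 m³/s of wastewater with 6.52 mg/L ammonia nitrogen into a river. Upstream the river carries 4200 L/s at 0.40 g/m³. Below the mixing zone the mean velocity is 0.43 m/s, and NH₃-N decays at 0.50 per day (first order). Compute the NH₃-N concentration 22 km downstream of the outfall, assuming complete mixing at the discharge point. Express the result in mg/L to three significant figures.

4200 L/s = 4.2 m³/s.
After complete mixing, C₀ = (0.239·6.52 + 4.2·0.4) / 4.439 = 0.7295 mg/L.
Travel time t = 2.2e+04 m / 0.43 m/s = 5.116e+04 s = 0.5922 d.
C = 0.7295·exp(−0.50·0.5922) = 0.7295·0.7437 = 0.5426 mg/L.

0.543 mg/L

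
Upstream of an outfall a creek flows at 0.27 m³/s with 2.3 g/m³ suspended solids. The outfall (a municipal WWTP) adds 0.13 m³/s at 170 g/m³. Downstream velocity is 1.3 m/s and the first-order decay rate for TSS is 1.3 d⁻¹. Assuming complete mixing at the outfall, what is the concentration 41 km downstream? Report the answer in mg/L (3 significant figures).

After complete mixing, C₀ = (0.13·170 + 0.27·2.3) / 0.4 = 56.8 mg/L.
Travel time t = 4.1e+04 m / 1.3 m/s = 3.154e+04 s = 0.365 d.
C = 56.8·exp(−1.3·0.365) = 56.8·0.6222 = 35.34 mg/L.

35.3 mg/L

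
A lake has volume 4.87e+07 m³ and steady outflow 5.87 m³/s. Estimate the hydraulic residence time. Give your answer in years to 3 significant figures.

Q = 5.87 m³/s × 3.156e+07 s/yr = 1.852e+08 m³/yr.
Hydraulic residence time τ = V/Q = 4.87e+07/1.852e+08 = 0.2629 yr.

0.263 yr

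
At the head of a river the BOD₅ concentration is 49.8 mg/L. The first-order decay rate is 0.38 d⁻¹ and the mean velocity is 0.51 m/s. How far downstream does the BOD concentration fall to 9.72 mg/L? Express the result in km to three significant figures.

189 km

From C = C₀·e^(−kt), t = ln(C₀/C)/k = ln(49.8/9.72)/0.38 = 1.634/0.38 = 4.3 d.
Distance = v·t = 0.51 m/s × 3.715e+05 s = 1.895e+05 m = 189.5 km.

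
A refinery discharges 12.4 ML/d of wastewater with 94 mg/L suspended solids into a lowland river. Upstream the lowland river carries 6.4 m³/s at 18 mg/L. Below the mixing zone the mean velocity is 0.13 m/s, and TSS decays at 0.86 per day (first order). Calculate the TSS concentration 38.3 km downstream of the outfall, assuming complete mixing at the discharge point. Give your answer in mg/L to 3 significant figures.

12.4 ML/d = 0.1435 m³/s.
After complete mixing, C₀ = (0.1435·94 + 6.4·18) / 6.544 = 19.67 mg/L.
Travel time t = 3.83e+04 m / 0.13 m/s = 2.946e+05 s = 3.41 d.
C = 19.67·exp(−0.86·3.41) = 19.67·0.05326 = 1.048 mg/L.

1.05 mg/L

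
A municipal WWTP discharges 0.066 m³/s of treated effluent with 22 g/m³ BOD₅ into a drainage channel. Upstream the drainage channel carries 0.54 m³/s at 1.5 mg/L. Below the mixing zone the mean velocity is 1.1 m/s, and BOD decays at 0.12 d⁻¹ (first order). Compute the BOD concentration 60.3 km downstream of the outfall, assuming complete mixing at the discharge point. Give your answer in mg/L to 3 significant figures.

3.46 mg/L

After complete mixing, C₀ = (0.066·22 + 0.54·1.5) / 0.606 = 3.733 mg/L.
Travel time t = 6.03e+04 m / 1.1 m/s = 5.482e+04 s = 0.6345 d.
C = 3.733·exp(−0.12·0.6345) = 3.733·0.9267 = 3.459 mg/L.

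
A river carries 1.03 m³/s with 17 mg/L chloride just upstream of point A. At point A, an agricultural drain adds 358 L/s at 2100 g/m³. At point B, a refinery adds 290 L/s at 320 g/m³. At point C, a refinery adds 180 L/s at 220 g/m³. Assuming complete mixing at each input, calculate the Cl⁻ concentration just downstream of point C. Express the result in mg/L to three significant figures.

358 L/s = 0.358 m³/s.
After input A: C = (1.03·17 + 0.358·2100) / 1.388 = 554.3 mg/L.
290 L/s = 0.29 m³/s.
After input B: C = (1.388·554.3 + 0.29·320) / 1.678 = 513.8 mg/L.
180 L/s = 0.18 m³/s.
After input C: C = (1.678·513.8 + 0.18·220) / 1.858 = 485.3 mg/L.

485 mg/L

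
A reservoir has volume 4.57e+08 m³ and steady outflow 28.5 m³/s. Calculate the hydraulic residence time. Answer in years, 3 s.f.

Q = 28.5 m³/s × 3.156e+07 s/yr = 8.994e+08 m³/yr.
Hydraulic residence time τ = V/Q = 4.57e+08/8.994e+08 = 0.5081 yr.

0.508 yr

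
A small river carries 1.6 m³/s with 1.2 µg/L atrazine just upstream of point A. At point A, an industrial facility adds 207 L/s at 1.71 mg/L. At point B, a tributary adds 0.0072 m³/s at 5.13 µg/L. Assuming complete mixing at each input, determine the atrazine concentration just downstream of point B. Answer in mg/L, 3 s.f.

0.196 mg/L

1.2 µg/L = 0.0012 mg/L.
207 L/s = 0.207 m³/s.
After input A: C = (1.6·0.0012 + 0.207·1.71) / 1.807 = 0.197 mg/L.
5.13 µg/L = 0.00513 mg/L.
After input B: C = (1.807·0.197 + 0.0072·0.00513) / 1.814 = 0.1962 mg/L.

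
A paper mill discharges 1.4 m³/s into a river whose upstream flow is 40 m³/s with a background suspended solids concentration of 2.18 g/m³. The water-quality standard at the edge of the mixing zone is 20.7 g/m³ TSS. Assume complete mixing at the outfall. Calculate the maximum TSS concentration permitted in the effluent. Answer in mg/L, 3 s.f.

Mass balance: 20.7·41.4 = 1.4·Cₑ + 40·2.18.
Cₑ = (857 − 87.2) / 1.4 = 549.8 mg/L.

550 mg/L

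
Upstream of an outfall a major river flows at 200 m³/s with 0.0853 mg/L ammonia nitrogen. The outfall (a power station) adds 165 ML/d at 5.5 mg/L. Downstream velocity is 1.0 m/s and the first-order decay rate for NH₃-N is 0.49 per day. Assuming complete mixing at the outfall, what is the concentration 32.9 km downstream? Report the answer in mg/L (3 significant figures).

0.113 mg/L

165 ML/d = 1.91 m³/s.
After complete mixing, C₀ = (1.91·5.5 + 200·0.0853) / 201.9 = 0.1365 mg/L.
Travel time t = 3.29e+04 m / 1.0 m/s = 3.29e+04 s = 0.3808 d.
C = 0.1365·exp(−0.49·0.3808) = 0.1365·0.8298 = 0.1133 mg/L.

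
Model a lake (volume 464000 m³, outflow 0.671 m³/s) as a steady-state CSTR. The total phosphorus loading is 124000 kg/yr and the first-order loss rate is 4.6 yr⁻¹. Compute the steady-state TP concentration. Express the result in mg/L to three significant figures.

5.32 mg/L

Outflow Q = 0.671 m³/s × 3.156e+07 s/yr = 2.118e+07 m³/yr.
Steady-state CSTR mass balance: W = Q·C + k·V·C, so C = W/(Q + kV).
Q + kV = 2.118e+07 + 4.6·464000 = 2.331e+07 m³/yr.
C = 124000/2.331e+07 = 0.00532 kg/m³ = 5.32 mg/L.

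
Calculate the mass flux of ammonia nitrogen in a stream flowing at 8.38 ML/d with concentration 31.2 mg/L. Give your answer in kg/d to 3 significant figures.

8.38 ML/d = 0.09699 m³/s.
Mass flux = Q·C = 0.09699 m³/s × 31.2 g/m³ = 3.026 g/s.
= 3.026 g/s × 86.4 = 261.5 kg/d.

261 kg/d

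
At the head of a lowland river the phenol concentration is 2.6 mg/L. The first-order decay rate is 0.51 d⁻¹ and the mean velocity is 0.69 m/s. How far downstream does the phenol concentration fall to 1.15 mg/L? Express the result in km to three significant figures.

95.4 km

From C = C₀·e^(−kt), t = ln(C₀/C)/k = ln(2.6/1.15)/0.51 = 0.8157/0.51 = 1.6 d.
Distance = v·t = 0.69 m/s × 1.382e+05 s = 9.536e+04 m = 95.36 km.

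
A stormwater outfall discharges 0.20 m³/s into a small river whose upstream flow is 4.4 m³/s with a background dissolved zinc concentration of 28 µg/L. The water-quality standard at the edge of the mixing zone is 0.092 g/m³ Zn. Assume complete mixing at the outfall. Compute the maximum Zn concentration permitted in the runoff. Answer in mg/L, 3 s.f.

1.50 mg/L

28 µg/L = 0.028 mg/L.
Mass balance: 0.092·4.6 = 0.2·Cₑ + 4.4·0.028.
Cₑ = (0.4232 − 0.1232) / 0.2 = 1.5 mg/L.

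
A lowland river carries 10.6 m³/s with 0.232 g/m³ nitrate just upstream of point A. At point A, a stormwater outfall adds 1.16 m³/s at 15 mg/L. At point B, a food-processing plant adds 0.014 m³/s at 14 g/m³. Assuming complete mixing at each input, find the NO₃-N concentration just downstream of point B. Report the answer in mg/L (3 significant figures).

1.70 mg/L

After input A: C = (10.6·0.232 + 1.16·15) / 11.76 = 1.689 mg/L.
After input B: C = (11.76·1.689 + 0.014·14) / 11.77 = 1.703 mg/L.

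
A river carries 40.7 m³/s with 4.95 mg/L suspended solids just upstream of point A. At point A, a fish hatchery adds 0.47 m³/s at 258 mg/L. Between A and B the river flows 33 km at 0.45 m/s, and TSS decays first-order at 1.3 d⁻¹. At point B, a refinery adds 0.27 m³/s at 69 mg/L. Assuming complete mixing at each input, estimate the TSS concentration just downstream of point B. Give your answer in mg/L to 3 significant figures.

After input A: C = (40.7·4.95 + 0.47·258) / 41.17 = 7.839 mg/L.
Over the 33 km reach to input B (t = 7.333e+04 s = 0.8488 d), decay gives C = 7.839·exp(−1.3·0.8488) = 2.6 mg/L.
After input B: C = (41.17·2.6 + 0.27·69) / 41.44 = 3.033 mg/L.

3.03 mg/L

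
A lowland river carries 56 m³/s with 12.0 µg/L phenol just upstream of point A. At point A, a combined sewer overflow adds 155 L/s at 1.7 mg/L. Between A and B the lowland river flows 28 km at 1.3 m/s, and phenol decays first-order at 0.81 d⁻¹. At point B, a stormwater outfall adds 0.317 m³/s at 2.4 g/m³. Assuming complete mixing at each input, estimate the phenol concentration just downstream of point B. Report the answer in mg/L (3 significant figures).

12.0 µg/L = 0.012 mg/L.
155 L/s = 0.155 m³/s.
After input A: C = (56·0.012 + 0.155·1.7) / 56.16 = 0.01666 mg/L.
Over the 28 km reach to input B (t = 2.154e+04 s = 0.2493 d), decay gives C = 0.01666·exp(−0.81·0.2493) = 0.01361 mg/L.
After input B: C = (56.16·0.01361 + 0.317·2.4) / 56.47 = 0.02701 mg/L.

0.0270 mg/L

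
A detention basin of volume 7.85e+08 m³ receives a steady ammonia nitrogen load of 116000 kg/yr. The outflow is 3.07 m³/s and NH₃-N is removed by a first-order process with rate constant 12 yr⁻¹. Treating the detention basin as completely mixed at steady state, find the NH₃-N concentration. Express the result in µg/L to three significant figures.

Outflow Q = 3.07 m³/s × 3.156e+07 s/yr = 9.688e+07 m³/yr.
Steady-state CSTR mass balance: W = Q·C + k·V·C, so C = W/(Q + kV).
Q + kV = 9.688e+07 + 12·7.85e+08 = 9.517e+09 m³/yr.
C = 116000/9.517e+09 = 1.219e-05 kg/m³ = 0.01219 mg/L = 12.19 µg/L.

12.2 µg/L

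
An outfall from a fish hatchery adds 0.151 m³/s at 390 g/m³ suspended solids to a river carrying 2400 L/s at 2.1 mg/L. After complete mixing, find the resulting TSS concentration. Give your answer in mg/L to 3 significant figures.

25.1 mg/L

2400 L/s = 2.4 m³/s.
Conservation of mass across the mixing zone: C = (0.151·390 + 2.4·2.1) / (0.151 + 2.4) = 63.93/2.551 = 25.06 mg/L.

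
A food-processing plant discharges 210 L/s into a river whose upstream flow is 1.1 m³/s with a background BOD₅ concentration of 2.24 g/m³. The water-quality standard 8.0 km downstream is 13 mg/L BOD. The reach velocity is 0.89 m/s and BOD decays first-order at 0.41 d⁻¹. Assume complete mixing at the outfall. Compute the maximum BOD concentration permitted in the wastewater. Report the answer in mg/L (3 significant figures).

210 L/s = 0.21 m³/s.
Travel time to the compliance point: t = 8000/0.89 = 8989 s = 0.104 d; decay factor exp(−0.41·0.104) = 0.9582.
So the concentration just after mixing may be at most 13/0.9582 = 13.57 mg/L.
Mass balance: 13.57·1.31 = 0.21·Cₑ + 1.1·2.24.
Cₑ = (17.77 − 2.464) / 0.21 = 72.9 mg/L.

72.9 mg/L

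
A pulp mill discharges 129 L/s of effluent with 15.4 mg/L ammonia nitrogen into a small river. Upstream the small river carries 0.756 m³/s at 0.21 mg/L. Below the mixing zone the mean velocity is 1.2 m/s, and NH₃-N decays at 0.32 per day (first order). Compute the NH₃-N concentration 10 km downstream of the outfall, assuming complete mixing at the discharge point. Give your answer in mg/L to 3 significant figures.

129 L/s = 0.129 m³/s.
After complete mixing, C₀ = (0.129·15.4 + 0.756·0.21) / 0.885 = 2.424 mg/L.
Travel time t = 1e+04 m / 1.2 m/s = 8333 s = 0.09645 d.
C = 2.424·exp(−0.32·0.09645) = 2.424·0.9696 = 2.35 mg/L.

2.35 mg/L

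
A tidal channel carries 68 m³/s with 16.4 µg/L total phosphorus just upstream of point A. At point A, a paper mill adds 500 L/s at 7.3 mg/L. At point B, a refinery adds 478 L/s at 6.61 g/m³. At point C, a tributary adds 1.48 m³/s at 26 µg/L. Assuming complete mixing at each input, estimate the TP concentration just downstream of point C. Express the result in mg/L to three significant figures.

0.113 mg/L

16.4 µg/L = 0.0164 mg/L.
500 L/s = 0.5 m³/s.
After input A: C = (68·0.0164 + 0.5·7.3) / 68.5 = 0.06956 mg/L.
478 L/s = 0.478 m³/s.
After input B: C = (68.5·0.06956 + 0.478·6.61) / 68.98 = 0.1149 mg/L.
26 µg/L = 0.026 mg/L.
After input C: C = (68.98·0.1149 + 1.48·0.026) / 70.46 = 0.113 mg/L.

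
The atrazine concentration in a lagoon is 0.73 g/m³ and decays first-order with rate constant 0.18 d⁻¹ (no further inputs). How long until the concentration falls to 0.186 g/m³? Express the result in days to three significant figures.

7.60 d

t = ln(C₀/C)/k = ln(0.73/0.186)/0.18 = 1.367/0.18 = 7.596 d.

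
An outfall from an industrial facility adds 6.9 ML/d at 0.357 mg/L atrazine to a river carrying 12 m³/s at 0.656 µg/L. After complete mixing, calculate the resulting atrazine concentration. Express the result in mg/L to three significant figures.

0.00301 mg/L

6.9 ML/d = 0.07986 m³/s.
0.656 µg/L = 0.000656 mg/L.
Flow-weighted mixing gives C = (0.07986·0.357 + 12·0.000656) / (0.07986 + 12) = 0.03638/12.08 = 0.003012 mg/L.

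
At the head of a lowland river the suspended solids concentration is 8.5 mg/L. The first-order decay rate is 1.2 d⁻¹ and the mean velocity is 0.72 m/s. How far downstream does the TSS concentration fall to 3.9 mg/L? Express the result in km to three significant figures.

40.4 km

From C = C₀·e^(−kt), t = ln(C₀/C)/k = ln(8.5/3.9)/1.2 = 0.7791/1.2 = 0.6492 d.
Distance = v·t = 0.72 m/s × 5.609e+04 s = 4.039e+04 m = 40.39 km.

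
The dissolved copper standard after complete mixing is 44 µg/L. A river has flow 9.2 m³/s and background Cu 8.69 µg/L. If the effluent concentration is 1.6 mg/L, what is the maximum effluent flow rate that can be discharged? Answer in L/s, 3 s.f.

209 L/s

8.69 µg/L = 0.00869 mg/L.
44 µg/L = 0.044 mg/L.
Mass balance at complete mixing: C_std·(Q_w + Q_r) = Q_w·C_e + Q_r·C_b.
Rearranging, Q_w = Q_r·(C_std − C_b)/(C_e − C_std) = 9.2·(0.044 − 0.00869) / (1.6 − 0.044) = 0.2088 m³/s.
= 208.8 L/s.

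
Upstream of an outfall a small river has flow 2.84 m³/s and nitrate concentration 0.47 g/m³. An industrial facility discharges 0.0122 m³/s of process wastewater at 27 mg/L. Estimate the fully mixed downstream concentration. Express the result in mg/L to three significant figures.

Conservation of mass across the mixing zone: C = (0.0122·27 + 2.84·0.47) / (0.0122 + 2.84) = 1.664/2.852 = 0.5835 mg/L.

0.583 mg/L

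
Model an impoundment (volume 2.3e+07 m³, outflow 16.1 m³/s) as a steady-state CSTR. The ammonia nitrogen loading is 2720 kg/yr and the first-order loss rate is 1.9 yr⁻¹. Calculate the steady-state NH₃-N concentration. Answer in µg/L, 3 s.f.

4.93 µg/L

Outflow Q = 16.1 m³/s × 3.156e+07 s/yr = 5.081e+08 m³/yr.
Steady-state CSTR mass balance: W = Q·C + k·V·C, so C = W/(Q + kV).
Q + kV = 5.081e+08 + 1.9·2.3e+07 = 5.518e+08 m³/yr.
C = 2720/5.518e+08 = 4.93e-06 kg/m³ = 0.00493 mg/L = 4.93 µg/L.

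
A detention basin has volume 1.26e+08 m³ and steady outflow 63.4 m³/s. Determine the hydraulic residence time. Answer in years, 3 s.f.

0.0630 yr

Q = 63.4 m³/s × 3.156e+07 s/yr = 2.001e+09 m³/yr.
Hydraulic residence time τ = V/Q = 1.26e+08/2.001e+09 = 0.06298 yr.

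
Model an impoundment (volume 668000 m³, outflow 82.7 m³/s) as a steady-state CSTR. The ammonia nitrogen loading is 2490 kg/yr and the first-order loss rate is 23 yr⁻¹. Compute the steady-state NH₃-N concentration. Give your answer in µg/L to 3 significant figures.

0.949 µg/L

Outflow Q = 82.7 m³/s × 3.156e+07 s/yr = 2.61e+09 m³/yr.
Steady-state CSTR mass balance: W = Q·C + k·V·C, so C = W/(Q + kV).
Q + kV = 2.61e+09 + 23·668000 = 2.625e+09 m³/yr.
C = 2490/2.625e+09 = 9.485e-07 kg/m³ = 0.0009485 mg/L = 0.9485 µg/L.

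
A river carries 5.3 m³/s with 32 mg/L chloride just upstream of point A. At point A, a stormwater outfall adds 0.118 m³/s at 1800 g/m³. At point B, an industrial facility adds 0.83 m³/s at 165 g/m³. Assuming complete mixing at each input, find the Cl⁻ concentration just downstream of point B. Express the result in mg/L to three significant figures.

After input A: C = (5.3·32 + 0.118·1800) / 5.418 = 70.51 mg/L.
After input B: C = (5.418·70.51 + 0.83·165) / 6.248 = 83.06 mg/L.

83.1 mg/L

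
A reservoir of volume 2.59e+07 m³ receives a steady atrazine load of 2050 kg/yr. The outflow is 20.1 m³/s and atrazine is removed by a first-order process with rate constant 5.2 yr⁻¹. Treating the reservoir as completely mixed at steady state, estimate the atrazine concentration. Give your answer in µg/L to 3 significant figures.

Outflow Q = 20.1 m³/s × 3.156e+07 s/yr = 6.343e+08 m³/yr.
Steady-state CSTR mass balance: W = Q·C + k·V·C, so C = W/(Q + kV).
Q + kV = 6.343e+08 + 5.2·2.59e+07 = 7.69e+08 m³/yr.
C = 2050/7.69e+08 = 2.666e-06 kg/m³ = 0.002666 mg/L = 2.666 µg/L.

2.67 µg/L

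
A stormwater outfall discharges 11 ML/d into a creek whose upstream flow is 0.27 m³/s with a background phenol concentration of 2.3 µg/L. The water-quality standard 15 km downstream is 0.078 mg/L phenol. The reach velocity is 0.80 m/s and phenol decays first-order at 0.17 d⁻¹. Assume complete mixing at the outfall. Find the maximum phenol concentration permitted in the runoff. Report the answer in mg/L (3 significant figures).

11 ML/d = 0.1273 m³/s.
2.3 µg/L = 0.0023 mg/L.
Travel time to the compliance point: t = 1.5e+04/0.80 = 1.875e+04 s = 0.217 d; decay factor exp(−0.17·0.217) = 0.9638.
So the concentration just after mixing may be at most 0.078/0.9638 = 0.08093 mg/L.
Mass balance: 0.08093·0.3973 = 0.1273·Cₑ + 0.27·0.0023.
Cₑ = (0.03216 − 0.000621) / 0.1273 = 0.2477 mg/L.

0.248 mg/L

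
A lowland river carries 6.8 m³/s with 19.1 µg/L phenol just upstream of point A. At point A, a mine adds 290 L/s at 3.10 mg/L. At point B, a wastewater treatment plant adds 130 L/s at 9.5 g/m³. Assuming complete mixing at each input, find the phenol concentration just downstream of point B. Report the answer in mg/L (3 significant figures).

19.1 µg/L = 0.0191 mg/L.
290 L/s = 0.29 m³/s.
After input A: C = (6.8·0.0191 + 0.29·3.1) / 7.09 = 0.1451 mg/L.
130 L/s = 0.13 m³/s.
After input B: C = (7.09·0.1451 + 0.13·9.5) / 7.22 = 0.3136 mg/L.

0.314 mg/L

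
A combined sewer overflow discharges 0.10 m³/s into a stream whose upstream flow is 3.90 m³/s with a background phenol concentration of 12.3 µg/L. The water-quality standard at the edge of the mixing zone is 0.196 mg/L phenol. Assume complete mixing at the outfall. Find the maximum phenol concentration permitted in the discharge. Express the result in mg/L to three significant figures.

7.36 mg/L

12.3 µg/L = 0.0123 mg/L.
Mass balance: 0.196·4 = 0.1·Cₑ + 3.9·0.0123.
Cₑ = (0.784 − 0.04797) / 0.1 = 7.36 mg/L.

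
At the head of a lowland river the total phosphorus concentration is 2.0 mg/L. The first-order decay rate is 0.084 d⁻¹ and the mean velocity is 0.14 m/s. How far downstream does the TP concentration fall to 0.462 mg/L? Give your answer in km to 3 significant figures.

211 km

From C = C₀·e^(−kt), t = ln(C₀/C)/k = ln(2.0/0.462)/0.084 = 1.465/0.084 = 17.44 d.
Distance = v·t = 0.14 m/s × 1.507e+06 s = 2.11e+05 m = 211 km.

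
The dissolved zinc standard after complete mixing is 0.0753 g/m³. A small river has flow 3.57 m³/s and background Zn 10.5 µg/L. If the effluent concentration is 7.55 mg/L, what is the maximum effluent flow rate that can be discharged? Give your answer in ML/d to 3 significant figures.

2.67 ML/d

10.5 µg/L = 0.0105 mg/L.
Mass balance at complete mixing: C_std·(Q_w + Q_r) = Q_w·C_e + Q_r·C_b.
Rearranging, Q_w = Q_r·(C_std − C_b)/(C_e − C_std) = 3.57·(0.0753 − 0.0105) / (7.55 − 0.0753) = 0.03095 m³/s.
= 2.674 ML/d.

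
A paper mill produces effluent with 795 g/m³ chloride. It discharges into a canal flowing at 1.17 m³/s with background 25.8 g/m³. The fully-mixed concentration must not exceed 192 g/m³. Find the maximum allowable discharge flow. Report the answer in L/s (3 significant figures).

Mass balance at complete mixing: C_std·(Q_w + Q_r) = Q_w·C_e + Q_r·C_b.
Rearranging, Q_w = Q_r·(C_std − C_b)/(C_e − C_std) = 1.17·(192 − 25.8) / (795 − 192) = 0.3225 m³/s.
= 322.5 L/s.

322 L/s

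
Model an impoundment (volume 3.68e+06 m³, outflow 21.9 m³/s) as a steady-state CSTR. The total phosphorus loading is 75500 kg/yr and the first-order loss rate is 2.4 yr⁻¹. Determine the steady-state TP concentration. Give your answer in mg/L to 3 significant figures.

0.108 mg/L

Outflow Q = 21.9 m³/s × 3.156e+07 s/yr = 6.911e+08 m³/yr.
Steady-state CSTR mass balance: W = Q·C + k·V·C, so C = W/(Q + kV).
Q + kV = 6.911e+08 + 2.4·3.68e+06 = 6.999e+08 m³/yr.
C = 75500/6.999e+08 = 0.0001079 kg/m³ = 0.1079 mg/L.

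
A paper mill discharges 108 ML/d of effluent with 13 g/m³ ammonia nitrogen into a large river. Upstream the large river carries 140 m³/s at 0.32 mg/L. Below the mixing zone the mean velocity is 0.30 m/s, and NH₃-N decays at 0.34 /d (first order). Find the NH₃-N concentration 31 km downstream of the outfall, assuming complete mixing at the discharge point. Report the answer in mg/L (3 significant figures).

0.288 mg/L

108 ML/d = 1.25 m³/s.
After complete mixing, C₀ = (1.25·13 + 140·0.32) / 141.2 = 0.4322 mg/L.
Travel time t = 3.1e+04 m / 0.30 m/s = 1.033e+05 s = 1.196 d.
C = 0.4322·exp(−0.34·1.196) = 0.4322·0.6659 = 0.2878 mg/L.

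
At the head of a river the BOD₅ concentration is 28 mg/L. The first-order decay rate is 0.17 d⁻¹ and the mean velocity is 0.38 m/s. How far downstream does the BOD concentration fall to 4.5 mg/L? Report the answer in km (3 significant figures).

353 km

From C = C₀·e^(−kt), t = ln(C₀/C)/k = ln(28/4.5)/0.17 = 1.828/0.17 = 10.75 d.
Distance = v·t = 0.38 m/s × 9.291e+05 s = 3.531e+05 m = 353.1 km.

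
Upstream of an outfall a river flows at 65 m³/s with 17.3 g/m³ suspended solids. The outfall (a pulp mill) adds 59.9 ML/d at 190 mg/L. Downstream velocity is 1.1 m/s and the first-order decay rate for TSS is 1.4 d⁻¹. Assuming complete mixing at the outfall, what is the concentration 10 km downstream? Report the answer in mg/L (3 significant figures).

16.5 mg/L

59.9 ML/d = 0.6933 m³/s.
After complete mixing, C₀ = (0.6933·190 + 65·17.3) / 65.69 = 19.12 mg/L.
Travel time t = 1e+04 m / 1.1 m/s = 9091 s = 0.1052 d.
C = 19.12·exp(−1.4·0.1052) = 19.12·0.863 = 16.5 mg/L.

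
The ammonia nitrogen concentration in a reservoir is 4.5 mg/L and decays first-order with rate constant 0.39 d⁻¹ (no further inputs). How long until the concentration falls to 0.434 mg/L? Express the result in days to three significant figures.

t = ln(C₀/C)/k = ln(4.5/0.434)/0.39 = 2.339/0.39 = 5.997 d.

6.00 d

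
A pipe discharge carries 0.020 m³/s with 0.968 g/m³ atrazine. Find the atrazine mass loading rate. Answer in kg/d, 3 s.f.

Mass flux = Q·C = 0.02 m³/s × 0.968 g/m³ = 0.01936 g/s.
= 0.01936 g/s × 86.4 = 1.673 kg/d.

1.67 kg/d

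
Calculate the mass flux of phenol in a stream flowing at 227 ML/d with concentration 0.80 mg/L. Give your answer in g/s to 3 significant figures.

227 ML/d = 2.627 m³/s.
Mass flux = Q·C = 2.627 m³/s × 0.8 g/m³ = 2.102 g/s.

2.10 g/s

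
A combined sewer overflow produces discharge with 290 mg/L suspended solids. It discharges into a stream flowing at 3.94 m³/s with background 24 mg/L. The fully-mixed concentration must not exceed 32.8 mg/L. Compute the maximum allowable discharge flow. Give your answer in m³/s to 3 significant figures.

Mass balance at complete mixing: C_std·(Q_w + Q_r) = Q_w·C_e + Q_r·C_b.
Rearranging, Q_w = Q_r·(C_std − C_b)/(C_e − C_std) = 3.94·(32.8 − 24) / (290 − 32.8) = 0.1348 m³/s.

0.135 m³/s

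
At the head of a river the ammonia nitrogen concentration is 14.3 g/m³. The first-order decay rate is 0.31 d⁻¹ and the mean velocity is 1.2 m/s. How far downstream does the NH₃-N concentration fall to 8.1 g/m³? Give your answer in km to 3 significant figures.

From C = C₀·e^(−kt), t = ln(C₀/C)/k = ln(14.3/8.1)/0.31 = 0.5684/0.31 = 1.834 d.
Distance = v·t = 1.2 m/s × 1.584e+05 s = 1.901e+05 m = 190.1 km.

190 km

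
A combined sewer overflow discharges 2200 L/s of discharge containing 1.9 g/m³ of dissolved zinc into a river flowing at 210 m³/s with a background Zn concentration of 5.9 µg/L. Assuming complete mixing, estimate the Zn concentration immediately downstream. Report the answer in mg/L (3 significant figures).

2200 L/s = 2.2 m³/s.
5.9 µg/L = 0.0059 mg/L.
Conservation of mass across the mixing zone: C = (2.2·1.9 + 210·0.0059) / (2.2 + 210) = 5.419/212.2 = 0.02554 mg/L.

0.0255 mg/L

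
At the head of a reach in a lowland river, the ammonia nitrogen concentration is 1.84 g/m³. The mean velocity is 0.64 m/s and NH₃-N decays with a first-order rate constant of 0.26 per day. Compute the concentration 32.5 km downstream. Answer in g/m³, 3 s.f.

1.58 g/m³

Travel time t = 32.5 km / 0.64 m/s = 3.25e+04/0.64 = 5.078e+04 s = 0.5877 d.
First-order decay: C = 1.84·exp(−0.26·0.5877) = 1.84·0.8583 = 1.579 g/m³.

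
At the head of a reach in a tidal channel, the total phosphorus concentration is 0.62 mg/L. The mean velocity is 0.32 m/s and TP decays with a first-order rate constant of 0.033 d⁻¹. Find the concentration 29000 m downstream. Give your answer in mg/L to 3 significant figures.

Travel time t = 29000 m / 0.32 m/s = 2.9e+04/0.32 = 9.062e+04 s = 1.049 d.
First-order decay: C = 0.62·exp(−0.033·1.049) = 0.62·0.966 = 0.5989 mg/L.

0.599 mg/L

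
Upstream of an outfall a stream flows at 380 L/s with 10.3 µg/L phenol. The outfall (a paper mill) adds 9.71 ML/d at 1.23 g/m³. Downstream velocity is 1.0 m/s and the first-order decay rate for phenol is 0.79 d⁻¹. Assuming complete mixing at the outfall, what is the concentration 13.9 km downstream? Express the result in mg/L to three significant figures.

9.71 ML/d = 0.1124 m³/s.
380 L/s = 0.38 m³/s.
10.3 µg/L = 0.0103 mg/L.
After complete mixing, C₀ = (0.1124·1.23 + 0.38·0.0103) / 0.4924 = 0.2887 mg/L.
Travel time t = 1.39e+04 m / 1.0 m/s = 1.39e+04 s = 0.1609 d.
C = 0.2887·exp(−0.79·0.1609) = 0.2887·0.8807 = 0.2542 mg/L.

0.254 mg/L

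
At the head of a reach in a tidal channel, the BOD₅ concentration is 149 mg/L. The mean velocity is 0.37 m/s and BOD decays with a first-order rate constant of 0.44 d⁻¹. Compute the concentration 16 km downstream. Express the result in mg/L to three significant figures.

120 mg/L

Travel time t = 16 km / 0.37 m/s = 1.6e+04/0.37 = 4.324e+04 s = 0.5005 d.
First-order decay: C = 149·exp(−0.44·0.5005) = 149·0.8023 = 119.5 mg/L.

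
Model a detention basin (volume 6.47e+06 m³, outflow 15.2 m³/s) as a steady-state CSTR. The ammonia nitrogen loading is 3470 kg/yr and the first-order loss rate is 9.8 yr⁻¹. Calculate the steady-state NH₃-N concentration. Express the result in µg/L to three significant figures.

6.39 µg/L

Outflow Q = 15.2 m³/s × 3.156e+07 s/yr = 4.797e+08 m³/yr.
Steady-state CSTR mass balance: W = Q·C + k·V·C, so C = W/(Q + kV).
Q + kV = 4.797e+08 + 9.8·6.47e+06 = 5.431e+08 m³/yr.
C = 3470/5.431e+08 = 6.389e-06 kg/m³ = 0.006389 mg/L = 6.389 µg/L.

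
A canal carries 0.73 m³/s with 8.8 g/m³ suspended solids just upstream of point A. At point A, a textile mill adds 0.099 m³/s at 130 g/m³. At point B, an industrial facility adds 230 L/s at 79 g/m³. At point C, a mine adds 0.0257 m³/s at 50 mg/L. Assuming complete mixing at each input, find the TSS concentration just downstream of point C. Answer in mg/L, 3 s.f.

After input A: C = (0.73·8.8 + 0.099·130) / 0.829 = 23.27 mg/L.
230 L/s = 0.23 m³/s.
After input B: C = (0.829·23.27 + 0.23·79) / 1.059 = 35.38 mg/L.
After input C: C = (1.059·35.38 + 0.0257·50) / 1.085 = 35.72 mg/L.

35.7 mg/L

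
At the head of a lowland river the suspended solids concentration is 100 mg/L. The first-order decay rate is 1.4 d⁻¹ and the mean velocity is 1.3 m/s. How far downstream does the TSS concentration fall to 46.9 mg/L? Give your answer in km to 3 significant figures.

From C = C₀·e^(−kt), t = ln(C₀/C)/k = ln(100/46.9)/1.4 = 0.7572/1.4 = 0.5408 d.
Distance = v·t = 1.3 m/s × 4.673e+04 s = 6.075e+04 m = 60.75 km.

60.7 km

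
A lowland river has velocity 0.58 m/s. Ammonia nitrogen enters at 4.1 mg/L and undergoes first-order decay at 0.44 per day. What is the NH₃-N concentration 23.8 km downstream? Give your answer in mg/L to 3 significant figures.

Travel time t = 23.8 km / 0.58 m/s = 2.38e+04/0.58 = 4.103e+04 s = 0.4749 d.
First-order decay: C = 4.1·exp(−0.44·0.4749) = 4.1·0.8114 = 3.327 mg/L.

3.33 mg/L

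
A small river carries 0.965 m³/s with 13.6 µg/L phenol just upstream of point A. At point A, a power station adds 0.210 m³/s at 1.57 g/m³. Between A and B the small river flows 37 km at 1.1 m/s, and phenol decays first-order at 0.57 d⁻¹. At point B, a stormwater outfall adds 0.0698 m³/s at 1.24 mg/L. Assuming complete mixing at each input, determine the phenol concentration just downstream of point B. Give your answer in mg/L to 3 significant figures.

13.6 µg/L = 0.0136 mg/L.
After input A: C = (0.965·0.0136 + 0.21·1.57) / 1.175 = 0.2918 mg/L.
Over the 37 km reach to input B (t = 3.364e+04 s = 0.3893 d), decay gives C = 0.2918·exp(−0.57·0.3893) = 0.2337 mg/L.
After input B: C = (1.175·0.2337 + 0.0698·1.24) / 1.245 = 0.2901 mg/L.

0.290 mg/L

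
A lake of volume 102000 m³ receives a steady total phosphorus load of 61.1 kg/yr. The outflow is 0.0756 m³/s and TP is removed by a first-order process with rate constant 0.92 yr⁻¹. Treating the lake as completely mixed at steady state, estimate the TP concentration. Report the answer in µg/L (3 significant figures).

Outflow Q = 0.0756 m³/s × 3.156e+07 s/yr = 2.386e+06 m³/yr.
Steady-state CSTR mass balance: W = Q·C + k·V·C, so C = W/(Q + kV).
Q + kV = 2.386e+06 + 0.92·102000 = 2.48e+06 m³/yr.
C = 61.1/2.48e+06 = 2.464e-05 kg/m³ = 0.02464 mg/L = 24.64 µg/L.

24.6 µg/L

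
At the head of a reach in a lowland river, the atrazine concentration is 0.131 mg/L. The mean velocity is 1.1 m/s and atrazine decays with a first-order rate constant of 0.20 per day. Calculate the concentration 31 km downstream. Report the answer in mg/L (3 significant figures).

Travel time t = 31 km / 1.1 m/s = 3.1e+04/1.1 = 2.818e+04 s = 0.3262 d.
First-order decay: C = 0.131·exp(−0.20·0.3262) = 0.131·0.9368 = 0.1227 mg/L.

0.123 mg/L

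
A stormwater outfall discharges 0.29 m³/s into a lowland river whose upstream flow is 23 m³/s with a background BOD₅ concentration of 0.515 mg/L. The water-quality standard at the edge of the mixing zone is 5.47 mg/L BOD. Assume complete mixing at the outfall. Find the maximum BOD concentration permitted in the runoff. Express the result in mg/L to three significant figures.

398 mg/L

Mass balance: 5.47·23.29 = 0.29·Cₑ + 23·0.515.
Cₑ = (127.4 − 11.85) / 0.29 = 398.5 mg/L.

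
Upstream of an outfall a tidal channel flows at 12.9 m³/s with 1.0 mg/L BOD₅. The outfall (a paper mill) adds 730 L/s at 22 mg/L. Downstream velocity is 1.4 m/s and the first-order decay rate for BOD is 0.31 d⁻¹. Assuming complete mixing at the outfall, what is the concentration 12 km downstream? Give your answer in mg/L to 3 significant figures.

2.06 mg/L

730 L/s = 0.73 m³/s.
After complete mixing, C₀ = (0.73·22 + 12.9·1) / 13.63 = 2.125 mg/L.
Travel time t = 1.2e+04 m / 1.4 m/s = 8571 s = 0.09921 d.
C = 2.125·exp(−0.31·0.09921) = 2.125·0.9697 = 2.06 mg/L.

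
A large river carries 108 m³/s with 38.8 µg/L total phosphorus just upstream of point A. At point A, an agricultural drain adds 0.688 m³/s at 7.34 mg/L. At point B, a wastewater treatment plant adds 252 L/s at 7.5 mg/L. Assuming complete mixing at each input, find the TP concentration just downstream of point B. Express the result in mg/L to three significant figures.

0.102 mg/L

38.8 µg/L = 0.0388 mg/L.
After input A: C = (108·0.0388 + 0.688·7.34) / 108.7 = 0.08502 mg/L.
252 L/s = 0.252 m³/s.
After input B: C = (108.7·0.08502 + 0.252·7.5) / 108.9 = 0.1022 mg/L.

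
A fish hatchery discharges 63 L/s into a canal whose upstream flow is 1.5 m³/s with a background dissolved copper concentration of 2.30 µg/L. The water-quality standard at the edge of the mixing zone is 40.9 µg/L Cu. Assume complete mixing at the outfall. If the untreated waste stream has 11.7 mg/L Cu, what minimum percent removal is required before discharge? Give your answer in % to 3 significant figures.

63 L/s = 0.063 m³/s.
2.30 µg/L = 0.0023 mg/L.
40.9 µg/L = 0.0409 mg/L.
Mass balance: 0.0409·1.563 = 0.063·Cₑ + 1.5·0.0023.
Cₑ = (0.06393 − 0.00345) / 0.063 = 0.9599 mg/L.
Required removal = 1 − 0.9599/11.7 = 91.8 %.

91.8 %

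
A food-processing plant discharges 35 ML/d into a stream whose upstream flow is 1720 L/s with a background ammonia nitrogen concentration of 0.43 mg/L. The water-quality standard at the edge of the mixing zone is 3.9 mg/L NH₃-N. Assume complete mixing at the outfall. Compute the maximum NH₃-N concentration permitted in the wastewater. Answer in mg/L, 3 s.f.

35 ML/d = 0.4051 m³/s.
1720 L/s = 1.72 m³/s.
Mass balance: 3.9·2.125 = 0.4051·Cₑ + 1.72·0.43.
Cₑ = (8.288 − 0.7396) / 0.4051 = 18.63 mg/L.

18.6 mg/L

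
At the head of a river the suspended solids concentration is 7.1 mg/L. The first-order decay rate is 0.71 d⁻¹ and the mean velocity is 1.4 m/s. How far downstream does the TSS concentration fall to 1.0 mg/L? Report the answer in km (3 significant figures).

From C = C₀·e^(−kt), t = ln(C₀/C)/k = ln(7.1/1.0)/0.71 = 1.96/0.71 = 2.761 d.
Distance = v·t = 1.4 m/s × 2.385e+05 s = 3.339e+05 m = 333.9 km.

334 km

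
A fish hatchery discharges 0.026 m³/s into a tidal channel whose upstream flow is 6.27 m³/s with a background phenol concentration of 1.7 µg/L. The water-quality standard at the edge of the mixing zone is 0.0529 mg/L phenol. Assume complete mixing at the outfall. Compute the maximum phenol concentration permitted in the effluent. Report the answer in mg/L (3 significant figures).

12.4 mg/L

1.7 µg/L = 0.0017 mg/L.
Mass balance: 0.0529·6.296 = 0.026·Cₑ + 6.27·0.0017.
Cₑ = (0.3331 − 0.01066) / 0.026 = 12.4 mg/L.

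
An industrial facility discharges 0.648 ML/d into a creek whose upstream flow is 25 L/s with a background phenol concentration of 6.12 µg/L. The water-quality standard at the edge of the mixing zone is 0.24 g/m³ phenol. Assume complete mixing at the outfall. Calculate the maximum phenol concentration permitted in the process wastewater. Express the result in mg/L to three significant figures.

1.02 mg/L

0.648 ML/d = 0.0075 m³/s.
25 L/s = 0.025 m³/s.
6.12 µg/L = 0.00612 mg/L.
Mass balance: 0.24·0.0325 = 0.0075·Cₑ + 0.025·0.00612.
Cₑ = (0.0078 − 0.000153) / 0.0075 = 1.02 mg/L.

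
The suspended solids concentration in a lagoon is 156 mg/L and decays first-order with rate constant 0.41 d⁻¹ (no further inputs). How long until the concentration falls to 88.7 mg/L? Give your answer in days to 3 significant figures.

1.38 d

t = ln(C₀/C)/k = ln(156/88.7)/0.41 = 0.5646/0.41 = 1.377 d.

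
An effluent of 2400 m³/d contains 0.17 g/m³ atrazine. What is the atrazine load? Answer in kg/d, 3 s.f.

0.408 kg/d

2400 m³/d = 0.02778 m³/s.
Mass flux = Q·C = 0.02778 m³/s × 0.17 g/m³ = 0.004722 g/s.
= 0.004722 g/s × 86.4 = 0.408 kg/d.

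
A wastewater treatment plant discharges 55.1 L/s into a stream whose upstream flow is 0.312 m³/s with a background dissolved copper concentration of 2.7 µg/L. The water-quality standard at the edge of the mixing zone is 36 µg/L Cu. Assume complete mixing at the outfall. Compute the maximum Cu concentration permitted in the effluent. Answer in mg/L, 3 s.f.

55.1 L/s = 0.0551 m³/s.
2.7 µg/L = 0.0027 mg/L.
36 µg/L = 0.036 mg/L.
Mass balance: 0.036·0.3671 = 0.0551·Cₑ + 0.312·0.0027.
Cₑ = (0.01322 − 0.0008424) / 0.0551 = 0.2246 mg/L.

0.225 mg/L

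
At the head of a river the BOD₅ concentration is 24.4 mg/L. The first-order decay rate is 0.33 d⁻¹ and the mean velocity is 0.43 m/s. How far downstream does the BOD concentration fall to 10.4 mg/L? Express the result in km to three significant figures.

96.0 km

From C = C₀·e^(−kt), t = ln(C₀/C)/k = ln(24.4/10.4)/0.33 = 0.8528/0.33 = 2.584 d.
Distance = v·t = 0.43 m/s × 2.233e+05 s = 9.601e+04 m = 96.01 km.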